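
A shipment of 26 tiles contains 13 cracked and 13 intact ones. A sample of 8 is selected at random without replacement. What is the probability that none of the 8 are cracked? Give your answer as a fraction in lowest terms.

9/10925

There are C(26,8) = 1562275 possible selections.
Selections with no cracked (all intact): C(13,8) = 1287.
Probability = 1287/1562275 = 9/10925.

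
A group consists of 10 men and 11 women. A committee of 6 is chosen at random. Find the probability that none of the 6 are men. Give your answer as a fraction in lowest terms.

11/1292

There are C(21,6) = 54264 possible selections.
Selections with no men (all women): C(11,6) = 462.
Probability = 462/54264 = 11/1292.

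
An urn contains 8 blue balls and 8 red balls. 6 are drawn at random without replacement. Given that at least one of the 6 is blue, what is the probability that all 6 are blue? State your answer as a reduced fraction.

1/285

Work in counts. Selections with at least one blue: C(16,6) − C(8,6) = 8008 − 28 = 7980.
Of those, selections where all 6 are blue: C(8,6) = 28.
Conditional probability = 28/7980 = 1/285.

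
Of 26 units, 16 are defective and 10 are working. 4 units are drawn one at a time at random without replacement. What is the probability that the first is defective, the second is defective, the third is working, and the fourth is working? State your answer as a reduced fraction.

Multiply the conditional probabilities at each draw: 16/26 · 15/25 · 10/24 · 9/23 = 21600/358800 = 18/299.

18/299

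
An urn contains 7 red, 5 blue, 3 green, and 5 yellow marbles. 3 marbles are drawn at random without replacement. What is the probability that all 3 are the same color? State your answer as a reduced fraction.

There are C(20,3) = 1140 ways to draw 3 marbles.
All same color: C(7,3) + C(5,3) + C(3,3) + C(5,3) = 35 + 10 + 1 + 10 = 56.
Probability = 56/1140 = 14/285.

14/285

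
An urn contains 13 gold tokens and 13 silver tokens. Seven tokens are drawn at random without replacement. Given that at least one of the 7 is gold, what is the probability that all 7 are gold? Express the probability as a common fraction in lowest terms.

3/1147

Work in counts. Selections with at least one gold: C(26,7) − C(13,7) = 657800 − 1716 = 656084.
Of those, selections where all 7 are gold: C(13,7) = 1716.
Conditional probability = 1716/656084 = 3/1147.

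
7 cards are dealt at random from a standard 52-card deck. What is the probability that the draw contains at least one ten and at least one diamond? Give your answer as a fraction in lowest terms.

There are C(52,7) = 133784560 possible draws.
By inclusion-exclusion on the complements, draws missing all tens or all diamonds: C(48,7) + C(39,7) − C(36,7) = 73629072 + 15380937 − 8347680 = 80662329.
So draws with at least one of each: 133784560 − 80662329 = 53122231, probability 53122231/133784560.

53122231/133784560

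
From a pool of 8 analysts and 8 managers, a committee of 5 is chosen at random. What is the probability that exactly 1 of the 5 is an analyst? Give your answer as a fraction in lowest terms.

Total number of selections: C(16,5) = 4368.
Selections with exactly 1 analyst: choose 1 of the 8 analysts and 4 of the 8 managers, C(8,1)·C(8,4) = 8·70 = 560.
Probability = 560/4368 = 5/39.

5/39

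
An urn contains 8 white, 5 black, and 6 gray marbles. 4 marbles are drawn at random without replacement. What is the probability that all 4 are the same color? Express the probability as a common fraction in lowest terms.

15/646

There are C(19,4) = 3876 ways to draw 4 marbles.
All same color: C(8,4) + C(5,4) + C(6,4) = 70 + 5 + 15 = 90.
Probability = 90/3876 = 15/646.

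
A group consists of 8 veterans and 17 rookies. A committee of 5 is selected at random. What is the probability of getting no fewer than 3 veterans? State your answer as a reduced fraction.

There are C(25,5) = 53130 ways to choose the 5.
Favorable selections (no fewer than 3 veterans): C(8,3)·C(17,2) + C(8,4)·C(17,1) + C(8,5)·C(17,0) = 7616 + 1190 + 56 = 8862.
Probability = 8862/53130 = 211/1265.

211/1265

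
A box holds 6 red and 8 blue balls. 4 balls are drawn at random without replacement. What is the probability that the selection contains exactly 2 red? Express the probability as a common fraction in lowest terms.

60/143

The sample space is all 4-subsets of the 14: C(14,4) = 1001.
Selections with exactly 2 red: choose 2 of the 6 red and 2 of the 8 blue, C(6,2)·C(8,2) = 15·28 = 420.
Probability = 420/1001 = 60/143.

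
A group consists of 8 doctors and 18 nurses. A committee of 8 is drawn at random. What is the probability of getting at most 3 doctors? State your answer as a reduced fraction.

51918/62491

There are C(26,8) = 1562275 ways to choose the 8.
Favorable selections (at most 3 doctors): C(8,0)·C(18,8) + C(8,1)·C(18,7) + C(8,2)·C(18,6) + C(8,3)·C(18,5) = 43758 + 254592 + 519792 + 479808 = 1297950.
Probability = 1297950/1562275 = 51918/62491.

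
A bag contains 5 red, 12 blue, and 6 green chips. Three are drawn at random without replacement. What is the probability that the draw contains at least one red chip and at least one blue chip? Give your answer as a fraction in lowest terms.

810/1771

There are C(23,3) = 1771 possible draws.
By inclusion-exclusion on the complements, draws missing all red or all blue: C(18,3) + C(11,3) − C(6,3) = 816 + 165 − 20 = 961.
So draws with at least one of each: 1771 − 961 = 810, probability 810/1771.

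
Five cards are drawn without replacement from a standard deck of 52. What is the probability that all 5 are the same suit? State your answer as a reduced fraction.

There are C(52,5) = 2598960 possible 5-card hands.
Hands of one suit: 4 suits × C(13,5) = 4·1287 = 5148.
Probability = 5148/2598960 = 33/16660.

33/16660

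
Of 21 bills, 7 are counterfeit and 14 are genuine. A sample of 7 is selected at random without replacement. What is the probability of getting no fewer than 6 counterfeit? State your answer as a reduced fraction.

There are C(21,7) = 116280 ways to choose the 7.
Favorable selections (no fewer than 6 counterfeit): C(7,6)·C(14,1) + C(7,7)·C(14,0) = 98 + 1 = 99.
Probability = 99/116280 = 11/12920.

11/12920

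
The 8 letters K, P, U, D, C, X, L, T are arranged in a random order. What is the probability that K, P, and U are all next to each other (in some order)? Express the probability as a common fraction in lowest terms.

3/28

There are 8! = 40320 arrangements.
Treat the three as one block: 6! placements × 3! orders within the block = 720·6 = 4320.
Probability = 4320/40320 = 3/28.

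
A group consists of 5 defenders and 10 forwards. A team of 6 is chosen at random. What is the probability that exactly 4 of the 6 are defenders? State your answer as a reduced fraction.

45/1001

The sample space is all 6-subsets of the 15: C(15,6) = 5005.
Selections with exactly 4 defenders: choose 4 of the 5 defenders and 2 of the 10 forwards, C(5,4)·C(10,2) = 5·45 = 225.
Probability = 225/5005 = 45/1001.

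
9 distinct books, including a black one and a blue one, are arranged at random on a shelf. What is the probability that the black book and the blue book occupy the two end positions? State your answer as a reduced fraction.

1/36

There are 9! = 362880 arrangements.
Place the black book and the blue book at the ends in 2 ways, arrange the remaining 7 in 7! = 5040 ways: 2·5040 = 10080.
Probability = 10080/362880 = 1/36.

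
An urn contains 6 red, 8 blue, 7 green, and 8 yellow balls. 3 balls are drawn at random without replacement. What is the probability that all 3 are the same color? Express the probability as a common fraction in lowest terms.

There are C(29,3) = 3654 ways to draw 3 balls.
All same color: C(6,3) + C(8,3) + C(7,3) + C(8,3) = 20 + 56 + 35 + 56 = 167.
Probability = 167/3654.

167/3654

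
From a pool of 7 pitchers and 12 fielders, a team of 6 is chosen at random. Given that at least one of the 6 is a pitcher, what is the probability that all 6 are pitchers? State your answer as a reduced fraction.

1/3744

Work in counts. Selections with at least one pitcher: C(19,6) − C(12,6) = 27132 − 924 = 26208.
Of those, selections where all 6 are pitchers: C(7,6) = 7.
Conditional probability = 7/26208 = 1/3744.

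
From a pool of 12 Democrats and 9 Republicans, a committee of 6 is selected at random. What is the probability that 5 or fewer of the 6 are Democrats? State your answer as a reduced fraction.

635/646

There are C(21,6) = 54264 ways to choose the 6.
The complement is exactly 6 Democrats: C(12,6)·C(9,0) = 924.
Probability = 1 − 924/54264 = 53340/54264 = 635/646.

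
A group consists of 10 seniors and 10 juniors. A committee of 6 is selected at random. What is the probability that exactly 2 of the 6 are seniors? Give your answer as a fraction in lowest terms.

The sample space is all 6-subsets of the 20: C(20,6) = 38760.
Selections with exactly 2 seniors: choose 2 of the 10 seniors and 4 of the 10 juniors, C(10,2)·C(10,4) = 45·210 = 9450.
Probability = 9450/38760 = 315/1292.

315/1292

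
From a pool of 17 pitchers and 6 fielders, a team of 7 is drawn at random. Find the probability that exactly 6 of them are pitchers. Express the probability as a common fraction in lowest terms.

1456/4807

The sample space is all 7-subsets of the 23: C(23,7) = 245157.
Selections with exactly 6 pitchers: choose 6 of the 17 pitchers and 1 of the 6 fielders, C(17,6)·C(6,1) = 12376·6 = 74256.
Probability = 74256/245157 = 1456/4807.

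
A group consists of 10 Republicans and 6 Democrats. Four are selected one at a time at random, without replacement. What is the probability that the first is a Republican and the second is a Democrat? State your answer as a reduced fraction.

Multiply the conditional probabilities at each draw: 10/16 · 6/15 = 60/240 = 1/4.

1/4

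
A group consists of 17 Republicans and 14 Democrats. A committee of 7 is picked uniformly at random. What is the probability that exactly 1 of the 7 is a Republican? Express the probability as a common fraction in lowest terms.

1309/67425

There are C(31,7) = 2629575 ways to choose 7 from 31.
Selections with exactly 1 Republican: choose 1 of the 17 Republicans and 6 of the 14 Democrats, C(17,1)·C(14,6) = 17·3003 = 51051.
Probability = 51051/2629575 = 1309/67425.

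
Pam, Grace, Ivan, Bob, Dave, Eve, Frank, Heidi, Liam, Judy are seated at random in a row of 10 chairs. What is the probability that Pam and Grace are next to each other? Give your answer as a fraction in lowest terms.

1/5

There are 10! = 3628800 arrangements.
Treat Pam and Grace as a block: 9! arrangements of the blocks × 2 orders within the block = 2·362880 = 725760.
Probability = 725760/3628800 = 1/5.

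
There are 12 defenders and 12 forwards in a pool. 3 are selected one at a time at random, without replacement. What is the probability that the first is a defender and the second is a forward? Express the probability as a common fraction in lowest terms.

Multiply the conditional probabilities at each draw: 12/24 · 12/23 = 144/552 = 6/23.

6/23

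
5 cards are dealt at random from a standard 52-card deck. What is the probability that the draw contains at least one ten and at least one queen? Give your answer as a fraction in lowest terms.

There are C(52,5) = 2598960 possible draws.
By inclusion-exclusion on the complements, draws missing all tens or all queens: C(48,5) + C(48,5) − C(44,5) = 1712304 + 1712304 − 1086008 = 2338600.
So draws with at least one of each: 2598960 − 2338600 = 260360, probability 260360/2598960 = 6509/64974.

6509/64974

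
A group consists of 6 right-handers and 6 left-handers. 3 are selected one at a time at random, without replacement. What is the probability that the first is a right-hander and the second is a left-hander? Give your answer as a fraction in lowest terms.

Multiply the conditional probabilities at each draw: 6/12 · 6/11 = 36/132 = 3/11.

3/11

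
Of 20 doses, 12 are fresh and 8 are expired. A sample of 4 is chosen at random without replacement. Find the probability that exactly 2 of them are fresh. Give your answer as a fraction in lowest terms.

Total number of selections: C(20,4) = 4845.
Selections with exactly 2 fresh: choose 2 of the 12 fresh and 2 of the 8 expired, C(12,2)·C(8,2) = 66·28 = 1848.
Probability = 1848/4845 = 616/1615.

616/1615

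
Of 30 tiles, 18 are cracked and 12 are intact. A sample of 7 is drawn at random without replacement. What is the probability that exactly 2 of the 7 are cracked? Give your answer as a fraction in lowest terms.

The sample space is all 7-subsets of the 30: C(30,7) = 2035800.
Selections with exactly 2 cracked: choose 2 of the 18 cracked and 5 of the 12 intact, C(18,2)·C(12,5) = 153·792 = 121176.
Probability = 121176/2035800 = 561/9425.

561/9425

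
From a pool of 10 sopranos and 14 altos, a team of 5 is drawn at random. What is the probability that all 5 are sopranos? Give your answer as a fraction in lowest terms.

3/506

There are C(24,5) = 42504 possible selections.
Selections with all sopranos: C(10,5) = 252.
Probability = 252/42504 = 3/506.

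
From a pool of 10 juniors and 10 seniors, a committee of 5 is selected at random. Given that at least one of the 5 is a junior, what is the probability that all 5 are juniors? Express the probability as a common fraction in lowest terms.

21/1271

Work in counts. Selections with at least one junior: C(20,5) − C(10,5) = 15504 − 252 = 15252.
Of those, selections where all 5 are juniors: C(10,5) = 252.
Conditional probability = 252/15252 = 21/1271.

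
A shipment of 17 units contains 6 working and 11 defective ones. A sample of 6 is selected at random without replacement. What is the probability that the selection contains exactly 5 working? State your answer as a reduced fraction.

There are C(17,6) = 12376 ways to choose 6 from 17.
Selections with exactly 5 working: choose 5 of the 6 working and 1 of the 11 defective, C(6,5)·C(11,1) = 6·11 = 66.
Probability = 66/12376 = 33/6188.

33/6188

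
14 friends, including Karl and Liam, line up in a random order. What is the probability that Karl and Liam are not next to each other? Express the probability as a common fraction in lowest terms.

6/7

There are 14! = 87178291200 arrangements.
Arrangements with Karl and Liam adjacent: 2·13! = 12454041600.
So not adjacent: 87178291200 − 12454041600 = 74724249600, probability 74724249600/87178291200 = 6/7.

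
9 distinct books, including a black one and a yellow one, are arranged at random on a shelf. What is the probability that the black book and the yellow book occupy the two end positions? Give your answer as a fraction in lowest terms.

1/36

There are 9! = 362880 arrangements.
Place the black book and the yellow book at the ends in 2 ways, arrange the remaining 7 in 7! = 5040 ways: 2·5040 = 10080.
Probability = 10080/362880 = 1/36.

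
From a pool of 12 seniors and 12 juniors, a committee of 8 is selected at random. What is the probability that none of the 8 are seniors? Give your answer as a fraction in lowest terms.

5/7429

There are C(24,8) = 735471 possible selections.
Selections with no seniors (all juniors): C(12,8) = 495.
Probability = 495/735471 = 5/7429.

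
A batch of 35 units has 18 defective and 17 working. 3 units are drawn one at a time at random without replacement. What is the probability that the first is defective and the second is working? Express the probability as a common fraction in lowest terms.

Multiply the conditional probabilities at each draw: 18/35 · 17/34 = 306/1190 = 9/35.

9/35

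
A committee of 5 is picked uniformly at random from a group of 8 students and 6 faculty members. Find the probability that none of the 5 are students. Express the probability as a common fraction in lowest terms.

3/1001

There are C(14,5) = 2002 possible selections.
Selections with no students (all faculty members): C(6,5) = 6.
Probability = 6/2002 = 3/1001.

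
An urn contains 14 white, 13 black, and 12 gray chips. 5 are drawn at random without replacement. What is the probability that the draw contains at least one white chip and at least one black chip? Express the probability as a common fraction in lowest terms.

5029/6327

There are C(39,5) = 575757 possible draws.
By inclusion-exclusion on the complements, draws missing all white or all black: C(25,5) + C(26,5) − C(12,5) = 53130 + 65780 − 792 = 118118.
So draws with at least one of each: 575757 − 118118 = 457639, probability 457639/575757 = 5029/6327.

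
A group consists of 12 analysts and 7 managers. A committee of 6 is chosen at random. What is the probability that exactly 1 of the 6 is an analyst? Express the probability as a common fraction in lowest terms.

3/323

There are C(19,6) = 27132 ways to choose 6 from 19.
Selections with exactly 1 analyst: choose 1 of the 12 analysts and 5 of the 7 managers, C(12,1)·C(7,5) = 12·21 = 252.
Probability = 252/27132 = 3/323.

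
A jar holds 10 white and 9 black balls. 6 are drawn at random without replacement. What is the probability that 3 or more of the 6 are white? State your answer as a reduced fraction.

479/646

There are C(19,6) = 27132 ways to choose the 6.
Count the complement (fewer than 3 white): C(10,0)·C(9,6) + C(10,1)·C(9,5) + C(10,2)·C(9,4) = 84 + 1260 + 5670 = 7014.
Probability = 1 − 7014/27132 = 20118/27132 = 479/646.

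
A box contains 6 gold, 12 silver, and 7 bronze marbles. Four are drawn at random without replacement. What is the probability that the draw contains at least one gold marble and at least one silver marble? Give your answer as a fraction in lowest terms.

4047/6325

There are C(25,4) = 12650 possible draws.
By inclusion-exclusion on the complements, draws missing all gold or all silver: C(19,4) + C(13,4) − C(7,4) = 3876 + 715 − 35 = 4556.
So draws with at least one of each: 12650 − 4556 = 8094, probability 8094/12650 = 4047/6325.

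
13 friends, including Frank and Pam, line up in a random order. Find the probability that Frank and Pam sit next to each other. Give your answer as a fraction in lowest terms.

There are 13! = 6227020800 arrangements.
Treat Frank and Pam as a block: 12! arrangements of the blocks × 2 orders within the block = 2·479001600 = 958003200.
Probability = 958003200/6227020800 = 2/13.

2/13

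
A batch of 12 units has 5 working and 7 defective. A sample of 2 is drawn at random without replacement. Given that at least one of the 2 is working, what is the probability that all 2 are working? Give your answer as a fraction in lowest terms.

2/9

Work in counts. Selections with at least one working: C(12,2) − C(7,2) = 66 − 21 = 45.
Of those, selections where all 2 are working: C(5,2) = 10.
Conditional probability = 10/45 = 2/9.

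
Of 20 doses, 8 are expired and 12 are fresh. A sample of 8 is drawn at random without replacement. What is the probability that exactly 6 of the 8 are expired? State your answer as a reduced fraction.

Total number of selections: C(20,8) = 125970.
Selections with exactly 6 expired: choose 6 of the 8 expired and 2 of the 12 fresh, C(8,6)·C(12,2) = 28·66 = 1848.
Probability = 1848/125970 = 308/20995.

308/20995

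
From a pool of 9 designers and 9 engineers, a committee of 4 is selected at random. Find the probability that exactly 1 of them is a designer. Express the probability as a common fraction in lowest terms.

Total number of selections: C(18,4) = 3060.
Selections with exactly 1 designer: choose 1 of the 9 designers and 3 of the 9 engineers, C(9,1)·C(9,3) = 9·84 = 756.
Probability = 756/3060 = 21/85.

21/85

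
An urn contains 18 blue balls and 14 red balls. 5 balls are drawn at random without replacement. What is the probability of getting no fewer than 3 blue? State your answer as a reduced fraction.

Total selections: C(32,5) = 201376.
Favorable selections (no fewer than 3 blue): C(18,3)·C(14,2) + C(18,4)·C(14,1) + C(18,5)·C(14,0) = 74256 + 42840 + 8568 = 125664.
Probability = 125664/201376 = 561/899.

561/899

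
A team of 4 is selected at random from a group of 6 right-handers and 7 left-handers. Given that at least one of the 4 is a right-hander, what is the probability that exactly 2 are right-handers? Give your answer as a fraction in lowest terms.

63/136

Work in counts. Selections with at least one right-hander: C(13,4) − C(7,4) = 715 − 35 = 680.
Of those, selections where exactly 2 are right-handers: C(6,2)·C(7,2) = 15·21 = 315.
Conditional probability = 315/680 = 63/136.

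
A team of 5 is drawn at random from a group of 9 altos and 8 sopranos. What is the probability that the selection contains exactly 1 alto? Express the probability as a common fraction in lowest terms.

45/442

There are C(17,5) = 6188 ways to choose 5 from 17.
Selections with exactly 1 alto: choose 1 of the 9 altos and 4 of the 8 sopranos, C(9,1)·C(8,4) = 9·70 = 630.
Probability = 630/6188 = 45/442.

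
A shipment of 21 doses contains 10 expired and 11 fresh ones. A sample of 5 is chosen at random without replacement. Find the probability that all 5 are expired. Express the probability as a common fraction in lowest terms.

4/323

There are C(21,5) = 20349 possible selections.
Selections with all expired: C(10,5) = 252.
Probability = 252/20349 = 4/323.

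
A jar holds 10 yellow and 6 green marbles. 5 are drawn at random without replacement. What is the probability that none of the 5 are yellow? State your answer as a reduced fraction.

There are C(16,5) = 4368 possible selections.
Selections with no yellow (all green): C(6,5) = 6.
Probability = 6/4368 = 1/728.

1/728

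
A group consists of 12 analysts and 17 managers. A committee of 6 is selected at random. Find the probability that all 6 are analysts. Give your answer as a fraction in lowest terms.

11/5655

There are C(29,6) = 475020 possible selections.
Selections with all analysts: C(12,6) = 924.
Probability = 924/475020 = 11/5655.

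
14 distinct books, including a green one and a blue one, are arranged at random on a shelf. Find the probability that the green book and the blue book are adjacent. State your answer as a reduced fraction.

There are 14! = 87178291200 arrangements.
Treat the green book and the blue book as a block: 13! arrangements of the blocks × 2 orders within the block = 2·6227020800 = 12454041600.
Probability = 12454041600/87178291200 = 1/7.

1/7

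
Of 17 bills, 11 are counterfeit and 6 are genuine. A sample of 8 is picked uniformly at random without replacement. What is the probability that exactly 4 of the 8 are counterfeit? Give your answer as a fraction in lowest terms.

The sample space is all 8-subsets of the 17: C(17,8) = 24310.
Selections with exactly 4 counterfeit: choose 4 of the 11 counterfeit and 4 of the 6 genuine, C(11,4)·C(6,4) = 330·15 = 4950.
Probability = 4950/24310 = 45/221.

45/221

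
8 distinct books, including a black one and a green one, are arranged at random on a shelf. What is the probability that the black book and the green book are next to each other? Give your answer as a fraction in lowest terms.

There are 8! = 40320 arrangements.
Treat the black book and the green book as a block: 7! arrangements of the blocks × 2 orders within the block = 2·5040 = 10080.
Probability = 10080/40320 = 1/4.

1/4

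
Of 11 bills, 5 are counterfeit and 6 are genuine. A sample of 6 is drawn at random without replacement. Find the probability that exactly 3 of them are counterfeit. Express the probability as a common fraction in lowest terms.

100/231

The sample space is all 6-subsets of the 11: C(11,6) = 462.
Selections with exactly 3 counterfeit: choose 3 of the 5 counterfeit and 3 of the 6 genuine, C(5,3)·C(6,3) = 10·20 = 200.
Probability = 200/462 = 100/231.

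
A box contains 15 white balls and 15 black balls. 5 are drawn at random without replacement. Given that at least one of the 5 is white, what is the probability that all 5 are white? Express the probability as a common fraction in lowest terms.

Work in counts. Selections with at least one white: C(30,5) − C(15,5) = 142506 − 3003 = 139503.
Of those, selections where all 5 are white: C(15,5) = 3003.
Conditional probability = 3003/139503 = 11/511.

11/511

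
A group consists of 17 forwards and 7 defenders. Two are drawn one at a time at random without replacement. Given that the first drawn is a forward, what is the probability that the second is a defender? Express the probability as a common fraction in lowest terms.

After removing one forward, 23 remain: 16 forwards and 7 defenders.
So the probability the next is a defender is 7/23.

7/23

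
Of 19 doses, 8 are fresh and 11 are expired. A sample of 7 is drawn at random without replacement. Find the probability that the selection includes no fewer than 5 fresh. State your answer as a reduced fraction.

283/4199

Total selections: C(19,7) = 50388.
Favorable selections (no fewer than 5 fresh): C(8,5)·C(11,2) + C(8,6)·C(11,1) + C(8,7)·C(11,0) = 3080 + 308 + 8 = 3396.
Probability = 3396/50388 = 283/4199.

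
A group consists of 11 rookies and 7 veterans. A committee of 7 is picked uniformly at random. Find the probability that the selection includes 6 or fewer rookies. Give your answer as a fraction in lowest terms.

5249/5304

Total selections: C(18,7) = 31824.
The complement is exactly 7 rookies: C(11,7)·C(7,0) = 330.
Probability = 1 − 330/31824 = 31494/31824 = 5249/5304.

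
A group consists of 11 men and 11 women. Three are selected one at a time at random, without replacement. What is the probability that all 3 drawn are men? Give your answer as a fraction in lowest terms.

3/28

Multiply the conditional probabilities at each draw: 11/22 · 10/21 · 9/20 = 990/9240 = 3/28.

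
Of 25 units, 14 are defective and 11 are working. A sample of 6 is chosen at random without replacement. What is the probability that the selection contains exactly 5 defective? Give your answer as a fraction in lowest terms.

There are C(25,6) = 177100 ways to choose 6 from 25.
Selections with exactly 5 defective: choose 5 of the 14 defective and 1 of the 11 working, C(14,5)·C(11,1) = 2002·11 = 22022.
Probability = 22022/177100 = 143/1150.

143/1150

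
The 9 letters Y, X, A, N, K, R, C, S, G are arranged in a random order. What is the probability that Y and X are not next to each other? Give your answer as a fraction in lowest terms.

7/9

There are 9! = 362880 arrangements.
Arrangements with Y and X adjacent: 2·8! = 80640.
So not adjacent: 362880 − 80640 = 282240, probability 282240/362880 = 7/9.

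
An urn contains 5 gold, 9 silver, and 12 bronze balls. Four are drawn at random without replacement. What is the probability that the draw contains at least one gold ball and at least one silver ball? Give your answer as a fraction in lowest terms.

There are C(26,4) = 14950 possible draws.
By inclusion-exclusion on the complements, draws missing all gold or all silver: C(21,4) + C(17,4) − C(12,4) = 5985 + 2380 − 495 = 7870.
So draws with at least one of each: 14950 − 7870 = 7080, probability 7080/14950 = 708/1495.

708/1495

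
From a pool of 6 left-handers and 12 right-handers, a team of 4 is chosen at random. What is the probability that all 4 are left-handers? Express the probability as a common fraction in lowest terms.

1/204

There are C(18,4) = 3060 possible selections.
Selections with all left-handers: C(6,4) = 15.
Probability = 15/3060 = 1/204.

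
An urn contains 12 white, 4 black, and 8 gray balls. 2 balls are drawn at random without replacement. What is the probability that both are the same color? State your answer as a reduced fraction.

25/69

There are C(24,2) = 276 ways to draw 2 balls.
All same color: C(12,2) + C(4,2) + C(8,2) = 66 + 6 + 28 = 100.
Probability = 100/276 = 25/69.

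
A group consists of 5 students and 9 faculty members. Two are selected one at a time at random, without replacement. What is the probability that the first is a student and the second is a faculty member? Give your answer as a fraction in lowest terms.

45/182

Multiply the conditional probabilities at each draw: 5/14 · 9/13 = 45/182.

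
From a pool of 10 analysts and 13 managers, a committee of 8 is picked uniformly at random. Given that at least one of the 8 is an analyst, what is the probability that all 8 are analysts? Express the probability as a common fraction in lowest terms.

Work in counts. Selections with at least one analyst: C(23,8) − C(13,8) = 490314 − 1287 = 489027.
Of those, selections where all 8 are analysts: C(10,8) = 45.
Conditional probability = 45/489027 = 15/163009.

15/163009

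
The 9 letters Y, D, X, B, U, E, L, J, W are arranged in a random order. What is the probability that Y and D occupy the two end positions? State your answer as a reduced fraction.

1/36

There are 9! = 362880 arrangements.
Place Y and D at the ends in 2 ways, arrange the remaining 7 in 7! = 5040 ways: 2·5040 = 10080.
Probability = 10080/362880 = 1/36.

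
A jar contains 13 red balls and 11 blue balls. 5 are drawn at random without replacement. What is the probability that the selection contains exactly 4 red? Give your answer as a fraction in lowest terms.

715/3864

There are C(24,5) = 42504 ways to choose 5 from 24.
Selections with exactly 4 red: choose 4 of the 13 red and 1 of the 11 blue, C(13,4)·C(11,1) = 715·11 = 7865.
Probability = 7865/42504 = 715/3864.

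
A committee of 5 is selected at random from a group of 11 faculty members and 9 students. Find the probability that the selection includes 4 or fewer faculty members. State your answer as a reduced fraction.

There are C(20,5) = 15504 ways to choose the 5.
The complement is exactly 5 faculty members: C(11,5)·C(9,0) = 462.
Probability = 1 − 462/15504 = 15042/15504 = 2507/2584.

2507/2584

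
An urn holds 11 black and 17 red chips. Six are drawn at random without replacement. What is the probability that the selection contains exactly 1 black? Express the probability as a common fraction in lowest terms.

There are C(28,6) = 376740 ways to choose 6 from 28.
Selections with exactly 1 black: choose 1 of the 11 black and 5 of the 17 red, C(11,1)·C(17,5) = 11·6188 = 68068.
Probability = 68068/376740 = 187/1035.

187/1035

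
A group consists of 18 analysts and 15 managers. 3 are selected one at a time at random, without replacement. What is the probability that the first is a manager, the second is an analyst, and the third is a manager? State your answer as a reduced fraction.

315/2728

Multiply the conditional probabilities at each draw: 15/33 · 18/32 · 14/31 = 3780/32736 = 315/2728.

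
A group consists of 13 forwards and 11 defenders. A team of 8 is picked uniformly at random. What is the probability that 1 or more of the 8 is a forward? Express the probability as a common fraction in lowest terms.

Total selections: C(24,8) = 735471.
The complement is all 8 are defenders: C(11,8) = 165.
Probability = 1 − 165/735471 = 735306/735471 = 22282/22287.

22282/22287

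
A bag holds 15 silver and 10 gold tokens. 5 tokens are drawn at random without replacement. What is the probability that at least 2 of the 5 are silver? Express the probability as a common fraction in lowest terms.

Total selections: C(25,5) = 53130.
Count the complement (fewer than 2 silver): C(15,0)·C(10,5) + C(15,1)·C(10,4) = 252 + 3150 = 3402.
Probability = 1 − 3402/53130 = 49728/53130 = 1184/1265.

1184/1265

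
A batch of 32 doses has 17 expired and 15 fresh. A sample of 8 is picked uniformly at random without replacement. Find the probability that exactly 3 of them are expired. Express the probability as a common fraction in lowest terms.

2618/13485

The sample space is all 8-subsets of the 32: C(32,8) = 10518300.
Selections with exactly 3 expired: choose 3 of the 17 expired and 5 of the 15 fresh, C(17,3)·C(15,5) = 680·3003 = 2042040.
Probability = 2042040/10518300 = 2618/13485.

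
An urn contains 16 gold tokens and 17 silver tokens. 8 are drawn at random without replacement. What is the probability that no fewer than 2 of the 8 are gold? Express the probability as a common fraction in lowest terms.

15791/16182

Total selections: C(33,8) = 13884156.
Favorable selections (no fewer than 2 gold): C(16,2)·C(17,6) + C(16,3)·C(17,5) + C(16,4)·C(17,4) + C(16,5)·C(17,3) + C(16,6)·C(17,2) + C(16,7)·C(17,1) + C(16,8)·C(17,0) = 1485120 + 3465280 + 4331600 + 2970240 + 1089088 + 194480 + 12870 = 13548678.
Probability = 13548678/13884156 = 15791/16182.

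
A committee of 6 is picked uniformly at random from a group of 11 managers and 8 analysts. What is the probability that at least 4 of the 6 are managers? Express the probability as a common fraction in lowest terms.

There are C(19,6) = 27132 ways to choose the 6.
Favorable selections (at least 4 managers): C(11,4)·C(8,2) + C(11,5)·C(8,1) + C(11,6)·C(8,0) = 9240 + 3696 + 462 = 13398.
Probability = 13398/27132 = 319/646.

319/646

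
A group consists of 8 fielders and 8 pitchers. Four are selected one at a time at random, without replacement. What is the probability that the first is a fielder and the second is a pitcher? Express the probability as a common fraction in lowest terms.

Multiply the conditional probabilities at each draw: 8/16 · 8/15 = 64/240 = 4/15.

4/15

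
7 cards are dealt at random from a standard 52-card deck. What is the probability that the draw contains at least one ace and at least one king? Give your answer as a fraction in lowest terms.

There are C(52,7) = 133784560 possible draws.
By inclusion-exclusion on the complements, draws missing all aces or all kings: C(48,7) + C(48,7) − C(44,7) = 73629072 + 73629072 − 38320568 = 108937576.
So draws with at least one of each: 133784560 − 108937576 = 24846984, probability 24846984/133784560 = 3105873/16723070.

3105873/16723070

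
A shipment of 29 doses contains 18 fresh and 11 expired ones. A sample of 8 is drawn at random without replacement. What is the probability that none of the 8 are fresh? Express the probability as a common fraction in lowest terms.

There are C(29,8) = 4292145 possible selections.
Selections with no fresh (all expired): C(11,8) = 165.
Probability = 165/4292145 = 1/26013.

1/26013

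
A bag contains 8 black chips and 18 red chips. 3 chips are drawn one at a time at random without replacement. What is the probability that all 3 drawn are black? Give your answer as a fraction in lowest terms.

Multiply the conditional probabilities at each draw: 8/26 · 7/25 · 6/24 = 336/15600 = 7/325.

7/325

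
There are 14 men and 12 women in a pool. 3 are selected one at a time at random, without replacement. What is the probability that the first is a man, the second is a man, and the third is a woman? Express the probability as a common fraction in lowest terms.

7/50

Multiply the conditional probabilities at each draw: 14/26 · 13/25 · 12/24 = 2184/15600 = 7/50.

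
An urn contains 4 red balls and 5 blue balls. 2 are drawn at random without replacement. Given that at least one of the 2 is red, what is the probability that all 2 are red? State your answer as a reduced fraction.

3/13

Work in counts. Selections with at least one red: C(9,2) − C(5,2) = 36 − 10 = 26.
Of those, selections where all 2 are red: C(4,2) = 6.
Conditional probability = 6/26 = 3/13.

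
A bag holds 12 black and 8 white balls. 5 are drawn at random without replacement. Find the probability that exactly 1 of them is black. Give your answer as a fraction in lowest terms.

Total number of selections: C(20,5) = 15504.
Selections with exactly 1 black: choose 1 of the 12 black and 4 of the 8 white, C(12,1)·C(8,4) = 12·70 = 840.
Probability = 840/15504 = 35/646.

35/646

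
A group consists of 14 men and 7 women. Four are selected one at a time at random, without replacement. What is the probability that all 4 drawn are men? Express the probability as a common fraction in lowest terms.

Multiply the conditional probabilities at each draw: 14/21 · 13/20 · 12/19 · 11/18 = 24024/143640 = 143/855.

143/855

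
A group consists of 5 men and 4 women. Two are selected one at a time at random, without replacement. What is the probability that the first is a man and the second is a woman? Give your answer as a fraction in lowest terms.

Multiply the conditional probabilities at each draw: 5/9 · 4/8 = 20/72 = 5/18.

5/18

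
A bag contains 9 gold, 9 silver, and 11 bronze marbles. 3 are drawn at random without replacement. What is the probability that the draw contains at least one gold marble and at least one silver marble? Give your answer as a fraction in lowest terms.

171/406

There are C(29,3) = 3654 possible draws.
By inclusion-exclusion on the complements, draws missing all gold or all silver: C(20,3) + C(20,3) − C(11,3) = 1140 + 1140 − 165 = 2115.
So draws with at least one of each: 3654 − 2115 = 1539, probability 1539/3654 = 171/406.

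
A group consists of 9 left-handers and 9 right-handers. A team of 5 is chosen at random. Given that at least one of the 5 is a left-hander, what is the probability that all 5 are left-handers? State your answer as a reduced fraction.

Work in counts. Selections with at least one left-hander: C(18,5) − C(9,5) = 8568 − 126 = 8442.
Of those, selections where all 5 are left-handers: C(9,5) = 126.
Conditional probability = 126/8442 = 1/67.

1/67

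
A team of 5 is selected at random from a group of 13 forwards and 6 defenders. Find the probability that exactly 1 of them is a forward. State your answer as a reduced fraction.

65/3876

There are C(19,5) = 11628 ways to choose 5 from 19.
Selections with exactly 1 forward: choose 1 of the 13 forwards and 4 of the 6 defenders, C(13,1)·C(6,4) = 13·15 = 195.
Probability = 195/11628 = 65/3876.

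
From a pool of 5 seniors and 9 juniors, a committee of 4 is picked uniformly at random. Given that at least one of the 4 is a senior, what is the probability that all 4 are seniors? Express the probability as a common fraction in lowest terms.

Work in counts. Selections with at least one senior: C(14,4) − C(9,4) = 1001 − 126 = 875.
Of those, selections where all 4 are seniors: C(5,4) = 5.
Conditional probability = 5/875 = 1/175.

1/175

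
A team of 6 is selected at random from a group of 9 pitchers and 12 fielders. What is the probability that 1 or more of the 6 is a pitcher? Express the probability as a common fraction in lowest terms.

There are C(21,6) = 54264 ways to choose the 6.
The complement is all 6 are fielders: C(12,6) = 924.
Probability = 1 − 924/54264 = 53340/54264 = 635/646.

635/646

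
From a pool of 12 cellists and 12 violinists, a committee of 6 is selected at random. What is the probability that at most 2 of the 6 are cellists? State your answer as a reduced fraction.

Total selections: C(24,6) = 134596.
Favorable selections (at most 2 cellists): C(12,0)·C(12,6) + C(12,1)·C(12,5) + C(12,2)·C(12,4) = 924 + 9504 + 32670 = 43098.
Probability = 43098/134596 = 1959/6118.

1959/6118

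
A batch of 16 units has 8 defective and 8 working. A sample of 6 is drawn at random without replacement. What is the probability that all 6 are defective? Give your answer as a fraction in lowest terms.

There are C(16,6) = 8008 possible selections.
Selections with all defective: C(8,6) = 28.
Probability = 28/8008 = 1/286.

1/286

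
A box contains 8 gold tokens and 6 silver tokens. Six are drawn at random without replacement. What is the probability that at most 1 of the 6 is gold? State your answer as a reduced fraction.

Total selections: C(14,6) = 3003.
Favorable selections (at most 1 gold): C(8,0)·C(6,6) + C(8,1)·C(6,5) = 1 + 48 = 49.
Probability = 49/3003 = 7/429.

7/429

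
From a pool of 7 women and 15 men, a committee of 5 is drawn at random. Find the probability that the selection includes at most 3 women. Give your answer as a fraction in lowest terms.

Total selections: C(22,5) = 26334.
Count the complement (more than 3 women): C(7,4)·C(15,1) + C(7,5)·C(15,0) = 525 + 21 = 546.
Probability = 1 − 546/26334 = 25788/26334 = 614/627.

614/627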